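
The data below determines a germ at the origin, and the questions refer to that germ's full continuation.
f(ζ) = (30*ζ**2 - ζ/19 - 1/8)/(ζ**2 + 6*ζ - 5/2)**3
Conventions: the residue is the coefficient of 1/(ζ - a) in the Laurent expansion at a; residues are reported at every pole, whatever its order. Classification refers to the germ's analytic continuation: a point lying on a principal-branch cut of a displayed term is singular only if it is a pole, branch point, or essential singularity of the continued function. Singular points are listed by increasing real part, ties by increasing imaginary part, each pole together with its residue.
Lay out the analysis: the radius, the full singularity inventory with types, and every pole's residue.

Denominator factor (ζ**2 + 6*ζ - 5/2)^3: discriminant 46, real irrational roots -3 + (1/2)*sqrt(46) and -3 - (1/2)*sqrt(46); poles of order 3, moduli -3 + (1/2)*sqrt(46) and 3 + (1/2)*sqrt(46).
The radius of convergence is the smallest modulus among the singular points: -3 + (1/2)*sqrt(46).
The factor ζ**2 + 6*ζ - 5/2 splits as (ζ - a)(ζ - a') with a = -3 - (1/2)*sqrt(46), a' = -3 + (1/2)*sqrt(46). At the order-3 pole a set g(ζ) = (ζ - a)^3*f(ζ) = [30*ζ**2 - ζ/19 - 1/8] / (ζ - a')^3.
Order-3 pole: residue = g''(a)/2; g''(-3 - (1/2)*sqrt(46)) = -(70695/3698768)*sqrt(46), so the residue is -(70695/7397536)*sqrt(46).
The factor ζ**2 + 6*ζ - 5/2 splits as (ζ - a)(ζ - a') with a = -3 + (1/2)*sqrt(46), a' = -3 - (1/2)*sqrt(46). At the order-3 pole a set g(ζ) = (ζ - a)^3*f(ζ) = [30*ζ**2 - ζ/19 - 1/8] / (ζ - a')^3.
Order-3 pole: residue = g''(a)/2; g''(-3 + (1/2)*sqrt(46)) = (70695/3698768)*sqrt(46), so the residue is (70695/7397536)*sqrt(46).
List the singular points by increasing real part (a conjugate pair: the negative imaginary part first).

Radius of convergence at 0: -3 + (1/2)*sqrt(46).
At -3 - (1/2)*sqrt(46): a pole of order 3; residue -(70695/7397536)*sqrt(46).
At -3 + (1/2)*sqrt(46): a pole of order 3; residue (70695/7397536)*sqrt(46).


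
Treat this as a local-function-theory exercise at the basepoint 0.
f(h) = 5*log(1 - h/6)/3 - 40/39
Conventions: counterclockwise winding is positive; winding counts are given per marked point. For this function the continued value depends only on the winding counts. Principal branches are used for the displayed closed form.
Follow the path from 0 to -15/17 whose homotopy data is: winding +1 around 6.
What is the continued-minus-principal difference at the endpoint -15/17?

Continued minus principal equals (10/3)*pi*i.

The rational part is single-valued and drops out of the difference; each branch term changes only by its own monodromy.
(5/3)*log(1 - h/(6)): each positive loop around 6 adds 2*pi*i to the log, so winding +1 contributes (5/3)*(1)*2*pi*i = (10/3)*pi*i.
Summing the contributions at h = -15/17 gives (10/3)*pi*i.


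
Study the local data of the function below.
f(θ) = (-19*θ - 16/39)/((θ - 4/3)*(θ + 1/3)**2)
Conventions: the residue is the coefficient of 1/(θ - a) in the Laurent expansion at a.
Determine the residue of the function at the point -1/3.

The residue is 3012/325.

At the order-2 pole -1/3 set g(θ) = (θ - (-1/3))^2*f(θ) = (-19*θ - 16/39)/(θ - 4/3).
Order-2 pole: residue = g'(a); g'(-1/3) = 3012/325, so the residue is 3012/325.


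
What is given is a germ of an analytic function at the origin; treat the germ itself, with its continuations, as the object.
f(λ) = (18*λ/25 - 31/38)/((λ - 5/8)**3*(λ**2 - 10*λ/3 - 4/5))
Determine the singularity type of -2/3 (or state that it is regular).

The point is a regular point.

Denominator factors: λ - 5/8 = -31/24 at λ = -2/3; λ**2 - 10*λ/3 - 4/5 = 28/15 at λ = -2/3 — none vanishes.
So the germ continues analytically to -2/3.


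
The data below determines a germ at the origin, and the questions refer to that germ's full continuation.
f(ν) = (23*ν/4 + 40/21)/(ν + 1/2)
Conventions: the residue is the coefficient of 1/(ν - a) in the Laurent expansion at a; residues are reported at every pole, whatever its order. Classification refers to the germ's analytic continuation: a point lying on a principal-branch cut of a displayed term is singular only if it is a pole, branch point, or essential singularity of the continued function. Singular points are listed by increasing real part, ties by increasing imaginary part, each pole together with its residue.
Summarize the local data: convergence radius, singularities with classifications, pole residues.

Radius of convergence at 0: 1/2.
At -1/2: a pole of order 1; residue -163/168.

Denominator factor (ν + 1/2): pole of order 1 at -1/2, modulus 1/2.
The radius of convergence is the smallest modulus among the singular points: 1/2.
At the order-1 pole -1/2 set g(ν) = (ν - (-1/2))*f(ν) = 23*ν/4 + 40/21.
Simple pole: residue = g(a) at a = -1/2, which is -163/168.


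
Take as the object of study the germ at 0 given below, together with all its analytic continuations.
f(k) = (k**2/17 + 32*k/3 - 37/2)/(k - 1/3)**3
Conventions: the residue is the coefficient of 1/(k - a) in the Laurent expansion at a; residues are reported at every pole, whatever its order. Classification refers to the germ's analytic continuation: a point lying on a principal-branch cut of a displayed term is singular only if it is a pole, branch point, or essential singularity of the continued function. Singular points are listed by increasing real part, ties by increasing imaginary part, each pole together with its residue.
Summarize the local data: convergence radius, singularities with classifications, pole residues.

Radius of convergence at 0: 1/3.
At 1/3: a pole of order 3; residue 1/17.

Denominator factor (k - 1/3)^3: pole of order 3 at 1/3, modulus 1/3.
The radius of convergence is the smallest modulus among the singular points: 1/3.
At the order-3 pole 1/3 set g(k) = (k - (1/3))^3*f(k) = k**2/17 + 32*k/3 - 37/2.
Order-3 pole: residue = g''(a)/2; g''(1/3) = 2/17, so the residue is 1/17.


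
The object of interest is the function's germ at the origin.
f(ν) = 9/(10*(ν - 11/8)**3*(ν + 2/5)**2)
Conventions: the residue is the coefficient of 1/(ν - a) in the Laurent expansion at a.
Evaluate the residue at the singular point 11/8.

At the order-3 pole 11/8 set g(ν) = (ν - (11/8))^3*f(ν) = 9/(10*(ν + 2/5)**2).
Order-3 pole: residue = g''(a)/2; g''(11/8) = 13824000/25411681, so the residue is 6912000/25411681.

The residue is 6912000/25411681.


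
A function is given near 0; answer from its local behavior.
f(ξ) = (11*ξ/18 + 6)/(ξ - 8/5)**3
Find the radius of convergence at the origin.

The radius of convergence is 8/5.

Denominator factor (ξ - 8/5)^3: pole of order 3 at 8/5, modulus 8/5.
The radius of convergence is the smallest modulus among the singular points: 8/5.


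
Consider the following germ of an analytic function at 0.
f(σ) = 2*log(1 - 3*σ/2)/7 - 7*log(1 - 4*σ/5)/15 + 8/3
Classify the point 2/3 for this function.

The point is a logarithmic branch point.

The term (2/7)*log(1 - σ/(2/3)) has argument 1 - 2/3/(2/3) = 0 at 2/3: a logarithmic (infinitely-sheeted) branch point; the remaining terms are analytic or single-valued there.


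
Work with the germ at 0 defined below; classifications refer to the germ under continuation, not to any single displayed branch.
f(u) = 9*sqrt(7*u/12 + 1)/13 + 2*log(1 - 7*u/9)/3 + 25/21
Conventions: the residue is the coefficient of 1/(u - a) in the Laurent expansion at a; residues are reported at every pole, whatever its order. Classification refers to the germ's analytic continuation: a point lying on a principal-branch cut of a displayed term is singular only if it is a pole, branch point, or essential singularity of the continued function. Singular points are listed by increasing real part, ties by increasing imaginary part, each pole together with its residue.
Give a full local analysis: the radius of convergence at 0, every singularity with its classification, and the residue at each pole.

Branch term (2/3)*log(1 - u/(9/7)): its argument vanishes at u = 9/7, a logarithmic branch point, modulus 9/7.
Branch term (9/13)*sqrt(1 - u/(-12/7)): its argument vanishes at u = -12/7, a square-root branch point, modulus 12/7.
The radius of convergence is the smallest modulus among the singular points: 9/7.
List the singular points by increasing real part (a conjugate pair: the negative imaginary part first).

Radius of convergence at 0: 9/7.
At -12/7: an algebraic (square-root) branch point.
At 9/7: a logarithmic branch point.


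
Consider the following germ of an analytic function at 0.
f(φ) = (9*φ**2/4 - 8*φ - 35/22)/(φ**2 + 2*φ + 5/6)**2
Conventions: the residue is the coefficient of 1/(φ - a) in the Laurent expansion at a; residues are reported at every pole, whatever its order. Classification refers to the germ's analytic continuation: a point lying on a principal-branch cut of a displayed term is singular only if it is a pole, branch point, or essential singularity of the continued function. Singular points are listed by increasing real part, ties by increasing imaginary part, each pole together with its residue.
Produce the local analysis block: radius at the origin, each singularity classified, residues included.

Denominator factor (φ**2 + 2*φ + 5/6)^2: discriminant 2/3, real irrational roots -1 + (1/6)*sqrt(6) and -1 - (1/6)*sqrt(6); poles of order 2, moduli 1 - (1/6)*sqrt(6) and 1 + (1/6)*sqrt(6).
The radius of convergence is the smallest modulus among the singular points: 1 - (1/6)*sqrt(6).
The factor φ**2 + 2*φ + 5/6 splits as (φ - a)(φ - a') with a = -1 - (1/6)*sqrt(6), a' = -1 + (1/6)*sqrt(6). At the order-2 pole a set g(φ) = (φ - a)^2*f(φ) = [9*φ**2/4 - 8*φ - 35/22] / (φ - a')^2.
Order-2 pole: residue = g'(a); g'(-1 - (1/6)*sqrt(6)) = (2187/176)*sqrt(6), so the residue is (2187/176)*sqrt(6).
The factor φ**2 + 2*φ + 5/6 splits as (φ - a)(φ - a') with a = -1 + (1/6)*sqrt(6), a' = -1 - (1/6)*sqrt(6). At the order-2 pole a set g(φ) = (φ - a)^2*f(φ) = [9*φ**2/4 - 8*φ - 35/22] / (φ - a')^2.
Order-2 pole: residue = g'(a); g'(-1 + (1/6)*sqrt(6)) = -(2187/176)*sqrt(6), so the residue is -(2187/176)*sqrt(6).
List the singular points by increasing real part (a conjugate pair: the negative imaginary part first).

Radius of convergence at 0: 1 - (1/6)*sqrt(6).
At -1 - (1/6)*sqrt(6): a pole of order 2; residue (2187/176)*sqrt(6).
At -1 + (1/6)*sqrt(6): a pole of order 2; residue -(2187/176)*sqrt(6).


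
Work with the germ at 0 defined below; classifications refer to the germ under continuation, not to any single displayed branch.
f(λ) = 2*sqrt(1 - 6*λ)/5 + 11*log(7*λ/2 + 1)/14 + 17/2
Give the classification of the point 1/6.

The term (2/5)*sqrt(1 - λ/(1/6)) has argument 1 - 1/6/(1/6) = 0 at 1/6: a square-root (algebraic, two-sheeted) branch point; the remaining terms are analytic or single-valued there.

The point is an algebraic (square-root) branch point.


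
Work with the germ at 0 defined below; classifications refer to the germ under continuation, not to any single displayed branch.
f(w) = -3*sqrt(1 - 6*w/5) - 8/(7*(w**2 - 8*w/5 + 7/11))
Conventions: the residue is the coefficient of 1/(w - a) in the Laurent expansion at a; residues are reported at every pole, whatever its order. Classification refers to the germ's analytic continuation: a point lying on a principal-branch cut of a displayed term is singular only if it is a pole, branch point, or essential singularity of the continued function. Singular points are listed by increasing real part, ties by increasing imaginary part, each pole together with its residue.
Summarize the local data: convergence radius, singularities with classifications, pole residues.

Denominator factor (w**2 - 8*w/5 + 7/11): discriminant 4/275, real irrational roots 4/5 + (1/55)*sqrt(11) and 4/5 - (1/55)*sqrt(11); poles of order 1, moduli 4/5 + (1/55)*sqrt(11) and 4/5 - (1/55)*sqrt(11).
Branch term (-3)*sqrt(1 - w/(5/6)): its argument vanishes at w = 5/6, a square-root branch point, modulus 5/6.
The radius of convergence is the smallest modulus among the singular points: 4/5 - (1/55)*sqrt(11).
The branch term is analytic at 4/5 - (1/55)*sqrt(11) and contributes nothing to the residue; only the rational part matters.
The factor w**2 - 8*w/5 + 7/11 splits as (w - a)(w - a') with a = 4/5 - (1/55)*sqrt(11), a' = 4/5 + (1/55)*sqrt(11). At the order-1 pole a set g(w) = (w - a)*(rational part) = [-8/7] / (w - a').
Simple pole: residue = g(a) at a = 4/5 - (1/55)*sqrt(11), which is (20/7)*sqrt(11).
The branch term is analytic at 4/5 + (1/55)*sqrt(11) and contributes nothing to the residue; only the rational part matters.
The factor w**2 - 8*w/5 + 7/11 splits as (w - a)(w - a') with a = 4/5 + (1/55)*sqrt(11), a' = 4/5 - (1/55)*sqrt(11). At the order-1 pole a set g(w) = (w - a)*(rational part) = [-8/7] / (w - a').
Simple pole: residue = g(a) at a = 4/5 + (1/55)*sqrt(11), which is -(20/7)*sqrt(11).
List the singular points by increasing real part (a conjugate pair: the negative imaginary part first).

Radius of convergence at 0: 4/5 - (1/55)*sqrt(11).
At 4/5 - (1/55)*sqrt(11): a pole of order 1; residue (20/7)*sqrt(11).
At 5/6: an algebraic (square-root) branch point.
At 4/5 + (1/55)*sqrt(11): a pole of order 1; residue -(20/7)*sqrt(11).


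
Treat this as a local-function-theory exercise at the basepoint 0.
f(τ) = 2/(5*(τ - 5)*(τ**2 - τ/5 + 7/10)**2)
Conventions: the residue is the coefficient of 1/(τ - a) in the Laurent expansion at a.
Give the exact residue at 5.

At the order-1 pole 5 set g(τ) = (τ - (5))*f(τ) = 2/(5*(τ**2 - τ/5 + 7/10)**2).
Simple pole: residue = g(a) at a = 5, which is 40/61009.

The residue is 40/61009.


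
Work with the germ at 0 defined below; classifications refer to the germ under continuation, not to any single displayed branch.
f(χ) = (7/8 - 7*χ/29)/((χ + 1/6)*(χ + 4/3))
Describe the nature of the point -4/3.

The point is a pole of order 1.

The denominator factor χ + 4/3 vanishes at -4/3 and appears to the power 1; the numerator there equals 833/696, nonzero, and no other factor vanishes.
Hence a pole whose order is the multiplicity, 1.


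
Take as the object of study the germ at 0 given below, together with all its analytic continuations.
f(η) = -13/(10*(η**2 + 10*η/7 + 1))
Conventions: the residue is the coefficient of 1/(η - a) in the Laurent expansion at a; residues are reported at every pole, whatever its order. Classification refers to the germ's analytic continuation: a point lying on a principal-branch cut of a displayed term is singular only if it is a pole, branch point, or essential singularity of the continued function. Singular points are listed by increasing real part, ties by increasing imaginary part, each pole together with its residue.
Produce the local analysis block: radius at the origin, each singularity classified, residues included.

Denominator factor (η**2 + 10*η/7 + 1): discriminant -96/49, complex-conjugate roots (-5/7) + ((2/7)*sqrt(6))*i and (-5/7) - ((2/7)*sqrt(6))*i; poles of order 1, moduli 1 and 1.
The radius of convergence is the smallest modulus among the singular points: 1.
The factor η**2 + 10*η/7 + 1 splits as (η - a)(η - a') with a = (-5/7) - ((2/7)*sqrt(6))*i, a' = (-5/7) + ((2/7)*sqrt(6))*i. At the order-1 pole a set g(η) = (η - a)*f(η) = [-13/10] / (η - a').
Simple pole: residue = g(a) at a = (-5/7) - ((2/7)*sqrt(6))*i, which is -((91/240)*sqrt(6))*i.
The factor η**2 + 10*η/7 + 1 splits as (η - a)(η - a') with a = (-5/7) + ((2/7)*sqrt(6))*i, a' = (-5/7) - ((2/7)*sqrt(6))*i. At the order-1 pole a set g(η) = (η - a)*f(η) = [-13/10] / (η - a').
Simple pole: residue = g(a) at a = (-5/7) + ((2/7)*sqrt(6))*i, which is ((91/240)*sqrt(6))*i.
List the singular points by increasing real part (a conjugate pair: the negative imaginary part first).

Radius of convergence at 0: 1.
At (-5/7) - ((2/7)*sqrt(6))*i: a pole of order 1; residue -((91/240)*sqrt(6))*i.
At (-5/7) + ((2/7)*sqrt(6))*i: a pole of order 1; residue ((91/240)*sqrt(6))*i.


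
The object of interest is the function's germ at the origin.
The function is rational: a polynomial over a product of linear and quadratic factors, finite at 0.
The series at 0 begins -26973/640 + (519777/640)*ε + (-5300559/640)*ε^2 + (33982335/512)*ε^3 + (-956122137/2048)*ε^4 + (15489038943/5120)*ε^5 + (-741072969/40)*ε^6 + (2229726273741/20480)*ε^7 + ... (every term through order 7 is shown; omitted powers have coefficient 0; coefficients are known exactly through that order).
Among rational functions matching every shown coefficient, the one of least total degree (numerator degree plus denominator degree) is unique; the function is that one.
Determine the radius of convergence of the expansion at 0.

The radius of convergence is 2/9.

No rational of total degree below 5 reproduces all 8 coefficients; solving the [1/4] Pade equations on them gives f(ε) = (37/40 - 29*ε/5)/((ε - 2)*(ε + 2/9)**3), whose expansion matches every shown term.
Denominator factor (ε + 2/9)^3: pole of order 3 at -2/9, modulus 2/9.
Denominator factor (ε - 2): pole of order 1 at 2, modulus 2.
The radius of convergence is the smallest modulus among the singular points: 2/9.


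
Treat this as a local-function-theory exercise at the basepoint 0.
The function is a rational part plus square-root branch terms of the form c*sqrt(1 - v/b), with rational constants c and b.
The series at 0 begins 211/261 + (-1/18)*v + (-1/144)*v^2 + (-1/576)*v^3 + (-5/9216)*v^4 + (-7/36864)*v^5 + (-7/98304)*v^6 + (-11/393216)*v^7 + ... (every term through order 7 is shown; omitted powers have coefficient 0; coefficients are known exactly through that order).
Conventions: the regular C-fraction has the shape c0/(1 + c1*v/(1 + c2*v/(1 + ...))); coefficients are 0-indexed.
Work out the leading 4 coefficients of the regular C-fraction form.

The regular C-fraction coefficients are [211/261, 29/422, -327/1688, -211/2616].

Taylor coefficients (read off): a_0 = 211/261, a_1 = -1/18, a_2 = -1/144, a_3 = -1/576.
c0 = a_0 = 211/261. Peel one level at a time: if S = 1 + c*v/S' with S'(0) = 1, then c is the v-coefficient of S and S' = c*v/(S - 1).
S_1 = c0/f = 1 + (29/422)*v + (9483/712336)*v^2 + ...; c1 = 29/422.
S_2 = c1*v/(S_1 - 1) = 1 + (-327/1688)*v + (-1/64)*v^2 + ...; c2 = -327/1688.
S_3 = c2*v/(S_2 - 1) = 1 + (-211/2616)*v + ...; c3 = -211/2616.


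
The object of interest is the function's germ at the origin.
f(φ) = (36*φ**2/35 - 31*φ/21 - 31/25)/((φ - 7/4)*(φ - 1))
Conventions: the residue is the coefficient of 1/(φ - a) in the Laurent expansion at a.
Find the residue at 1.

At the order-1 pole 1 set g(φ) = (φ - (1))*f(φ) = (36*φ**2/35 - 31*φ/21 - 31/25)/(φ - 7/4).
Simple pole: residue = g(a) at a = 1, which is 3544/1575.

The residue is 3544/1575.


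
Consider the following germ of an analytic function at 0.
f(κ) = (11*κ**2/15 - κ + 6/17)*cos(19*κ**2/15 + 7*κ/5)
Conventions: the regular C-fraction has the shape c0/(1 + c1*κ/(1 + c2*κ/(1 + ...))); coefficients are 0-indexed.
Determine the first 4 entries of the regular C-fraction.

Taylor coefficients (expand at 0): a_0 = 6/17, a_1 = -1, a_2 = 494/1275, a_3 = 301/850.
c0 = a_0 = 6/17. Peel one level at a time: if S = 1 + c*κ/S' with S'(0) = 1, then c is the κ-coefficient of S and S' = c*κ/(S - 1).
S_1 = c0/f = 1 + (17/6)*κ + (693/100)*κ^2 + ...; c1 = 17/6.
S_2 = c1*κ/(S_1 - 1) = 1 + (-2079/850)*κ + (1639397/3251250)*κ^2 + ...; c2 = -2079/850.
S_3 = c2*κ/(S_2 - 1) = 1 + (1639397/7952175)*κ + ...; c3 = 1639397/7952175.

The regular C-fraction coefficients are [6/17, 17/6, -2079/850, 1639397/7952175].


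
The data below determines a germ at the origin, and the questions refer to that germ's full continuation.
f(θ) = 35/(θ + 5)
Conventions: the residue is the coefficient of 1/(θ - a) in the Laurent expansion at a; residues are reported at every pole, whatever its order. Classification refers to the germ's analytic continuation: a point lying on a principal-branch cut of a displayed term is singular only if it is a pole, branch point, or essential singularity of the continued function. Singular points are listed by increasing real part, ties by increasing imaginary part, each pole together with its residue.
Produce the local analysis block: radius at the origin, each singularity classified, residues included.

Denominator factor (θ + 5): pole of order 1 at -5, modulus 5.
The radius of convergence is the smallest modulus among the singular points: 5.
At the order-1 pole -5 set g(θ) = (θ - (-5))*f(θ) = 35.
Simple pole: residue = g(a) at a = -5, which is 35.

Radius of convergence at 0: 5.
At -5: a pole of order 1; residue 35.


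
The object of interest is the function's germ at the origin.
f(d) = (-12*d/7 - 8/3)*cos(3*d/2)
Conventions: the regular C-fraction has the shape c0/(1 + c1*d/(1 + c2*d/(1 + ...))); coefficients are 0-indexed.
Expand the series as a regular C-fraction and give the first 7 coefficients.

The regular C-fraction coefficients are [-8/3, -9/14, 67/28, -7/4, -105/268, -471/1876, 80499/109900].

Taylor coefficients (expand at 0): a_0 = -8/3, a_1 = -12/7, a_2 = 3, a_3 = 27/14, a_4 = -9/16, a_5 = -81/224, a_6 = 27/640.
c0 = a_0 = -8/3. Peel one level at a time: if S = 1 + c*d/S' with S'(0) = 1, then c is the d-coefficient of S and S' = c*d/(S - 1).
S_1 = c0/f = 1 + (-9/14)*d + (603/392)*d^2 + ...; c1 = -9/14.
S_2 = c1*d/(S_1 - 1) = 1 + (67/28)*d + (67/16)*d^2 + ...; c2 = 67/28.
S_3 = c2*d/(S_2 - 1) = 1 + (-7/4)*d + (-735/1072)*d^2 + ...; c3 = -7/4.
S_4 = c3*d/(S_3 - 1) = 1 + (-105/268)*d + (-7065/71824)*d^2 + ...; c4 = -105/268.
S_5 = c4*d/(S_4 - 1) = 1 + (-471/1876)*d + (241497/1313200)*d^2 + ...; c5 = -471/1876.
S_6 = c5*d/(S_5 - 1) = 1 + (80499/109900)*d + ...; c6 = 80499/109900.


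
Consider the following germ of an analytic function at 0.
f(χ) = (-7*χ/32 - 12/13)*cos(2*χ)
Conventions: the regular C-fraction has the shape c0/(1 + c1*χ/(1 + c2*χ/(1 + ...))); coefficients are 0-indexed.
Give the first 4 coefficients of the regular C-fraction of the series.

The regular C-fraction coefficients are [-12/13, -91/384, 303193/34944, -768/91].

Taylor coefficients (expand at 0): a_0 = -12/13, a_1 = -7/32, a_2 = 24/13, a_3 = 7/16.
c0 = a_0 = -12/13. Peel one level at a time: if S = 1 + c*χ/S' with S'(0) = 1, then c is the χ-coefficient of S and S' = c*χ/(S - 1).
S_1 = c0/f = 1 + (-91/384)*χ + (303193/147456)*χ^2 + ...; c1 = -91/384.
S_2 = c1*χ/(S_1 - 1) = 1 + (303193/34944)*χ + (606386/8281)*χ^2 + ...; c2 = 303193/34944.
S_3 = c2*χ/(S_2 - 1) = 1 + (-768/91)*χ + ...; c3 = -768/91.


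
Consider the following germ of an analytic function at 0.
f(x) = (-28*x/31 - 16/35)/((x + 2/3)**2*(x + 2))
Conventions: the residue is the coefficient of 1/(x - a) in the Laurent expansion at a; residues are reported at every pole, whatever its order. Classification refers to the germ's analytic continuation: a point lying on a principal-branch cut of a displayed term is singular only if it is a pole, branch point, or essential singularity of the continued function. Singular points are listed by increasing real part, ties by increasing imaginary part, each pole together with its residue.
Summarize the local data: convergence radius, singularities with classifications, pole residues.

Denominator factor (x + 2/3)^2: pole of order 2 at -2/3, modulus 2/3.
Denominator factor (x + 2): pole of order 1 at -2, modulus 2.
The radius of convergence is the smallest modulus among the singular points: 2/3.
At the order-1 pole -2 set g(x) = (x - (-2))*f(x) = (-28*x/31 - 16/35)/(x + 2/3)**2.
Simple pole: residue = g(a) at a = -2, which is 1647/2170.
At the order-2 pole -2/3 set g(x) = (x - (-2/3))^2*f(x) = (-28*x/31 - 16/35)/(x + 2).
Order-2 pole: residue = g'(a); g'(-2/3) = -1647/2170, so the residue is -1647/2170.
List the singular points by increasing real part (a conjugate pair: the negative imaginary part first).

Radius of convergence at 0: 2/3.
At -2: a pole of order 1; residue 1647/2170.
At -2/3: a pole of order 2; residue -1647/2170.


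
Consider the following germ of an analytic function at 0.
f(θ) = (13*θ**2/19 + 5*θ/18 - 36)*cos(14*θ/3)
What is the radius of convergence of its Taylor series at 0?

The factor cos(14*θ/3) is entire and contributes no finite singular point.
The polynomial part has no poles.
No finite singular points: the Taylor series at 0 converges everywhere.

The radius of convergence is infinite.


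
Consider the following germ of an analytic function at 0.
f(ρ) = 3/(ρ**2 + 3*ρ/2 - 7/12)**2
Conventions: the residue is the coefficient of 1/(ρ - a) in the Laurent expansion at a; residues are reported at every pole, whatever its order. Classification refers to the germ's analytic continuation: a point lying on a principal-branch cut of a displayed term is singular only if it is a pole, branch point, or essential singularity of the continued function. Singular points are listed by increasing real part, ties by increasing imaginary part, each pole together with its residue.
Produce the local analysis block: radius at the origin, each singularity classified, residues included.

Denominator factor (ρ**2 + 3*ρ/2 - 7/12)^2: discriminant 55/12, real irrational roots -3/4 + (1/12)*sqrt(165) and -3/4 - (1/12)*sqrt(165); poles of order 2, moduli -3/4 + (1/12)*sqrt(165) and 3/4 + (1/12)*sqrt(165).
The radius of convergence is the smallest modulus among the singular points: -3/4 + (1/12)*sqrt(165).
The factor ρ**2 + 3*ρ/2 - 7/12 splits as (ρ - a)(ρ - a') with a = -3/4 - (1/12)*sqrt(165), a' = -3/4 + (1/12)*sqrt(165). At the order-2 pole a set g(ρ) = (ρ - a)^2*f(ρ) = [3] / (ρ - a')^2.
Order-2 pole: residue = g'(a); g'(-3/4 - (1/12)*sqrt(165)) = (144/3025)*sqrt(165), so the residue is (144/3025)*sqrt(165).
The factor ρ**2 + 3*ρ/2 - 7/12 splits as (ρ - a)(ρ - a') with a = -3/4 + (1/12)*sqrt(165), a' = -3/4 - (1/12)*sqrt(165). At the order-2 pole a set g(ρ) = (ρ - a)^2*f(ρ) = [3] / (ρ - a')^2.
Order-2 pole: residue = g'(a); g'(-3/4 + (1/12)*sqrt(165)) = -(144/3025)*sqrt(165), so the residue is -(144/3025)*sqrt(165).
List the singular points by increasing real part (a conjugate pair: the negative imaginary part first).

Radius of convergence at 0: -3/4 + (1/12)*sqrt(165).
At -3/4 - (1/12)*sqrt(165): a pole of order 2; residue (144/3025)*sqrt(165).
At -3/4 + (1/12)*sqrt(165): a pole of order 2; residue -(144/3025)*sqrt(165).


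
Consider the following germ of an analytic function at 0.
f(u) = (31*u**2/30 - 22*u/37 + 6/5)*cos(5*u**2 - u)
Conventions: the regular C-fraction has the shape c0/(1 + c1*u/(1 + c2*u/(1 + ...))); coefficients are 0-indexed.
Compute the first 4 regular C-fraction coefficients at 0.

The regular C-fraction coefficients are [6/5, 55/111, 1899/8140, -179256157/3760020].

Taylor coefficients (expand at 0): a_0 = 6/5, a_1 = -22/37, a_2 = 13/30, a_3 = 233/37.
c0 = a_0 = 6/5. Peel one level at a time: if S = 1 + c*u/S' with S'(0) = 1, then c is the u-coefficient of S and S' = c*u/(S - 1).
S_1 = c0/f = 1 + (55/111)*u + (-633/5476)*u^2 + ...; c1 = 55/111.
S_2 = c1*u/(S_1 - 1) = 1 + (1899/8140)*u + (4844761/435600)*u^2 + ...; c2 = 1899/8140.
S_3 = c2*u/(S_2 - 1) = 1 + (-179256157/3760020)*u + ...; c3 = -179256157/3760020.


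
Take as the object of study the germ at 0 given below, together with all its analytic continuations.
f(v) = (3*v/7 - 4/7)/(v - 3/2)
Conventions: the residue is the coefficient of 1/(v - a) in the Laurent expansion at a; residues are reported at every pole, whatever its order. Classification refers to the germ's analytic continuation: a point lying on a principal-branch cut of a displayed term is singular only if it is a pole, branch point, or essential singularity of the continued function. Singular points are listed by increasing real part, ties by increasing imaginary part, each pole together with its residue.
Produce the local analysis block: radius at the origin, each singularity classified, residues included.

Denominator factor (v - 3/2): pole of order 1 at 3/2, modulus 3/2.
The radius of convergence is the smallest modulus among the singular points: 3/2.
At the order-1 pole 3/2 set g(v) = (v - (3/2))*f(v) = 3*v/7 - 4/7.
Simple pole: residue = g(a) at a = 3/2, which is 1/14.

Radius of convergence at 0: 3/2.
At 3/2: a pole of order 1; residue 1/14.


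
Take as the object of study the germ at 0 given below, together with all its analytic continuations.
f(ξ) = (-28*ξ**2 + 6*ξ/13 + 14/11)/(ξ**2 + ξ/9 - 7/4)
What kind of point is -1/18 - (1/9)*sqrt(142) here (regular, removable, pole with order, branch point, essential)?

The denominator factor ξ**2 + ξ/9 - 7/4 vanishes at -1/18 - (1/9)*sqrt(142) and appears to the power 1; the numerator there equals -555124/11583 - (418/1053)*sqrt(142), nonzero, and no other factor vanishes.
Hence a pole whose order is the multiplicity, 1.

The point is a pole of order 1.


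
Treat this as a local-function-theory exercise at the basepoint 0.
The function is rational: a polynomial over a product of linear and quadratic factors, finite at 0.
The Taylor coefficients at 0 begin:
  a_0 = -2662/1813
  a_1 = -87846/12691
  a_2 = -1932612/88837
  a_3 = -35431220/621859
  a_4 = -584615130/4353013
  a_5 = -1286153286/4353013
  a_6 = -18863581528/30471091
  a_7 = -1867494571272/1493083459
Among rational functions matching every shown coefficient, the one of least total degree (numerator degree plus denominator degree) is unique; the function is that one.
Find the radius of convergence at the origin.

The radius of convergence is 7/11.

No rational of total degree below 3 reproduces all 8 coefficients; solving the [0/3] Pade equations on them gives f(h) = 14/(37*(h - 7/11)**3), whose expansion matches every shown term.
Denominator factor (h - 7/11)^3: pole of order 3 at 7/11, modulus 7/11.
The radius of convergence is the smallest modulus among the singular points: 7/11.


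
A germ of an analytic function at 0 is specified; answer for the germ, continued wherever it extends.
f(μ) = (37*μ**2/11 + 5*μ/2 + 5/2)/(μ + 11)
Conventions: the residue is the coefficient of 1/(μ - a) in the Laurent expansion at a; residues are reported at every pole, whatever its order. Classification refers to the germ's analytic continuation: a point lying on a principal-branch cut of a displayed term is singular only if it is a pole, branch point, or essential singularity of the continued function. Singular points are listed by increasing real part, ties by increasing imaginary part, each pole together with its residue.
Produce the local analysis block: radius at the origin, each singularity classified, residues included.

Radius of convergence at 0: 11.
At -11: a pole of order 1; residue 382.

Denominator factor (μ + 11): pole of order 1 at -11, modulus 11.
The radius of convergence is the smallest modulus among the singular points: 11.
At the order-1 pole -11 set g(μ) = (μ - (-11))*f(μ) = 37*μ**2/11 + 5*μ/2 + 5/2.
Simple pole: residue = g(a) at a = -11, which is 382.


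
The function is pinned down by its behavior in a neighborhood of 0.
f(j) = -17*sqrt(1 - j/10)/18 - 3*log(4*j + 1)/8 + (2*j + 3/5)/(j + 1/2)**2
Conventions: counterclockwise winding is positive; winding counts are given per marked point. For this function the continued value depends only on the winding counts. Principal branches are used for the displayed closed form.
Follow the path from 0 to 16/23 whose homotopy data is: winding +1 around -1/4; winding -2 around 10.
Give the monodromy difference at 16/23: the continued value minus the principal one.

Continued minus principal equals -(3/4)*pi*i.

The rational part is single-valued and drops out of the difference; each branch term changes only by its own monodromy.
(-17/18)*sqrt(1 - j/(10)): winding -2 is even, the square root returns to the same sheet, contribution 0.
(-3/8)*log(1 - j/(-1/4)): each positive loop around -1/4 adds 2*pi*i to the log, so winding +1 contributes (-3/8)*(1)*2*pi*i = -(3/4)*pi*i.
Summing the contributions at j = 16/23 gives -(3/4)*pi*i.


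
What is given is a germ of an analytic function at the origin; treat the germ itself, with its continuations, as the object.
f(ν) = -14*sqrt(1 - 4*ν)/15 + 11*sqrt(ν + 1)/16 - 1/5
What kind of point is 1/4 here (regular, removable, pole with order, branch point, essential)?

The term (-14/15)*sqrt(1 - ν/(1/4)) has argument 1 - 1/4/(1/4) = 0 at 1/4: a square-root (algebraic, two-sheeted) branch point; the remaining terms are analytic or single-valued there.

The point is an algebraic (square-root) branch point.


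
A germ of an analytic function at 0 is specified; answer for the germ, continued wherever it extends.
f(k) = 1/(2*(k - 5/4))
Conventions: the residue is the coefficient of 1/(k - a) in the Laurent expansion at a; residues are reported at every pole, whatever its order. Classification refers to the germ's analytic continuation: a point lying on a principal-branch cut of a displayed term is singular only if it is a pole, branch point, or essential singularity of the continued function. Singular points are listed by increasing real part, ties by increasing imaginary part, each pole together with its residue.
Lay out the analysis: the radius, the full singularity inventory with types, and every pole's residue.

Radius of convergence at 0: 5/4.
At 5/4: a pole of order 1; residue 1/2.

Denominator factor (k - 5/4): pole of order 1 at 5/4, modulus 5/4.
The radius of convergence is the smallest modulus among the singular points: 5/4.
At the order-1 pole 5/4 set g(k) = (k - (5/4))*f(k) = 1/2.
Simple pole: residue = g(a) at a = 5/4, which is 1/2.


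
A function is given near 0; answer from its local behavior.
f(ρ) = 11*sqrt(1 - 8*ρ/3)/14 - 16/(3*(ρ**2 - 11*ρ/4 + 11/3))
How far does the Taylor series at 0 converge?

Denominator factor (ρ**2 - 11*ρ/4 + 11/3): discriminant -341/48, complex-conjugate roots (11/8) + ((1/24)*sqrt(1023))*i and (11/8) - ((1/24)*sqrt(1023))*i; poles of order 1, moduli (1/3)*sqrt(33) and (1/3)*sqrt(33).
Branch term (11/14)*sqrt(1 - ρ/(3/8)): its argument vanishes at ρ = 3/8, a square-root branch point, modulus 3/8.
The radius of convergence is the smallest modulus among the singular points: 3/8.

The radius of convergence is 3/8.


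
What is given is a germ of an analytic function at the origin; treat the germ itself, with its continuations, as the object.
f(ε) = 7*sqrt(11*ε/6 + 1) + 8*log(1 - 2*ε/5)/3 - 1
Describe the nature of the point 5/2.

The point is a logarithmic branch point.

The term (8/3)*log(1 - ε/(5/2)) has argument 1 - 5/2/(5/2) = 0 at 5/2: a logarithmic (infinitely-sheeted) branch point; the remaining terms are analytic or single-valued there.


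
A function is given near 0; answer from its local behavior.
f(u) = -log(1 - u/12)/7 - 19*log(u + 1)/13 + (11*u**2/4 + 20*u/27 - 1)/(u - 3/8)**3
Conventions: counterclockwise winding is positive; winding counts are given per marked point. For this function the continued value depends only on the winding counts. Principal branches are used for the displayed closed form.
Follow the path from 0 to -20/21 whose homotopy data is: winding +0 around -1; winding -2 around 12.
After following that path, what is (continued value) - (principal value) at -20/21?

Continued minus principal equals (4/7)*pi*i.

The rational part is single-valued and drops out of the difference; each branch term changes only by its own monodromy.
(-19/13)*log(1 - u/(-1)): winding 0 around -1, so this term returns to its principal value, contribution 0.
(-1/7)*log(1 - u/(12)): each positive loop around 12 adds 2*pi*i to the log, so winding -2 contributes (-1/7)*(-2)*2*pi*i = (4/7)*pi*i.
Summing the contributions at u = -20/21 gives (4/7)*pi*i.


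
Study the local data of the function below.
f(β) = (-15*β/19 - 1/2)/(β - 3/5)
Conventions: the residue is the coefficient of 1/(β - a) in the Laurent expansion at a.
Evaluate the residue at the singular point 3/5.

At the order-1 pole 3/5 set g(β) = (β - (3/5))*f(β) = -15*β/19 - 1/2.
Simple pole: residue = g(a) at a = 3/5, which is -37/38.

The residue is -37/38.


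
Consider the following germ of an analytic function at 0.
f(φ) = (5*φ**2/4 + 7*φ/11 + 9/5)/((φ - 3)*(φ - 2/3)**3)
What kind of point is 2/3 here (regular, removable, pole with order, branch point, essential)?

The denominator factor φ - 2/3 vanishes at 2/3 and appears to the power 3; the numerator there equals 1376/495, nonzero, and no other factor vanishes.
Hence a pole whose order is the multiplicity, 3.

The point is a pole of order 3.


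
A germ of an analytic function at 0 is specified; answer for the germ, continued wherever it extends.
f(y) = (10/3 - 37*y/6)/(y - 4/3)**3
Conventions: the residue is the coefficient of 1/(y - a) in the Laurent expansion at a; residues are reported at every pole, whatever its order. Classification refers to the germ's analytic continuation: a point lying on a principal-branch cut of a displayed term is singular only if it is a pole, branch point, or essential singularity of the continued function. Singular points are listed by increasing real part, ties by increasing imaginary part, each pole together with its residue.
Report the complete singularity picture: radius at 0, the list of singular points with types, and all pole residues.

Radius of convergence at 0: 4/3.
At 4/3: a pole of order 3; residue 0.

Denominator factor (y - 4/3)^3: pole of order 3 at 4/3, modulus 4/3.
The radius of convergence is the smallest modulus among the singular points: 4/3.
At the order-3 pole 4/3 set g(y) = (y - (4/3))^3*f(y) = 10/3 - 37*y/6.
Order-3 pole: residue = g''(a)/2; g''(4/3) = 0, so the residue is 0.


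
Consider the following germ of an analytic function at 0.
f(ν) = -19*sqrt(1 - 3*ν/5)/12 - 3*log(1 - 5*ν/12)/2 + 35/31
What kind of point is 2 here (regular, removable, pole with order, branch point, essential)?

There is no denominator, hence no pole anywhere.
Branch term log(1 - ν/(12/5)): argument at 2 is 1/6, nonzero, so 2 is not its branch point (a point on a principal cut is still regular for the continued germ).
Branch term sqrt(1 - ν/(5/3)): argument at 2 is -1/5, nonzero, so 2 is not its branch point (a point on a principal cut is still regular for the continued germ).
So the germ continues analytically to 2.

The point is a regular point.


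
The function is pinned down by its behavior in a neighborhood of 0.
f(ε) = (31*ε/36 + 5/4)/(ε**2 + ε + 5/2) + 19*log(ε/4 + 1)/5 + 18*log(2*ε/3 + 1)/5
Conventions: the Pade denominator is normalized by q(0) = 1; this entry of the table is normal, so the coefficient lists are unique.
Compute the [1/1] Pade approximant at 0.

The Pade approximant has numerator coefficients [1/2, 1658803/452880]; denominator coefficients [1, 8471/25160].

Taylor coefficients needed (expand at 0): a_0 = 1/2, a_1 = 629/180, a_2 = -8471/7200.
Write the denominator as Q(ε) = 1 + q1*ε. Requiring Q*f - P = O(ε^3) with deg P <= 1 kills the coefficients of ε^2..ε^2 in Q*f:
  ε^2: a_2 + q1*a_1 = 0, i.e. -8471/7200 + (629/180)*q1 = 0.
Solving this linear system: q1 = 8471/25160.
The numerator is Q*f truncated at degree 1: P0 = a_0 = 1/2; P1 = a_1 + q1*a_0 = 1658803/452880.


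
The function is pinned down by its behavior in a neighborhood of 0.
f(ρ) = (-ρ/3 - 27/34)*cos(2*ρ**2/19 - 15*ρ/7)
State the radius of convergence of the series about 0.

The factor cos(2*ρ**2/19 - 15*ρ/7) is entire and contributes no finite singular point.
The polynomial part has no poles.
No finite singular points: the Taylor series at 0 converges everywhere.

The radius of convergence is infinite.


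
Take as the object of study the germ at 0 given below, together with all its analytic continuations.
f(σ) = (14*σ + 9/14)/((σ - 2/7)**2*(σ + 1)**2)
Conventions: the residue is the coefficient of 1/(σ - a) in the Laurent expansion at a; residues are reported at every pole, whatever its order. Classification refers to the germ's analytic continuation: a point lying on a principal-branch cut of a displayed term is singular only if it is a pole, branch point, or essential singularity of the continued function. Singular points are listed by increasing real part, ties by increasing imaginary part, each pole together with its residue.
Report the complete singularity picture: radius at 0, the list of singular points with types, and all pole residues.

Denominator factor (σ - 2/7)^2: pole of order 2 at 2/7, modulus 2/7.
Denominator factor (σ + 1)^2: pole of order 2 at -1, modulus 1.
The radius of convergence is the smallest modulus among the singular points: 2/7.
At the order-2 pole -1 set g(σ) = (σ - (-1))^2*f(σ) = (14*σ + 9/14)/(σ - 2/7)**2.
Order-2 pole: residue = g'(a); g'(-1) = -2989/729, so the residue is -2989/729.
At the order-2 pole 2/7 set g(σ) = (σ - (2/7))^2*f(σ) = (14*σ + 9/14)/(σ + 1)**2.
Order-2 pole: residue = g'(a); g'(2/7) = 2989/729, so the residue is 2989/729.
List the singular points by increasing real part (a conjugate pair: the negative imaginary part first).

Radius of convergence at 0: 2/7.
At -1: a pole of order 2; residue -2989/729.
At 2/7: a pole of order 2; residue 2989/729.
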